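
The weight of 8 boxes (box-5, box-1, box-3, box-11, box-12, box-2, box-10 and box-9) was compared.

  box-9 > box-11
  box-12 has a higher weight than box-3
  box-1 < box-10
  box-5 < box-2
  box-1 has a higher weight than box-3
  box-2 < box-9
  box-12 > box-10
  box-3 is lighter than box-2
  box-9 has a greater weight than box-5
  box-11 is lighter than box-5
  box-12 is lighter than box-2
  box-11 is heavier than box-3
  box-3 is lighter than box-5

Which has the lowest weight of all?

Chaining upward from box-3: directly above it, box-11, box-1, box-12, box-5, box-2; then box-10, box-9.
That covers every other element, and nothing is given below box-3, so box-3 is the lowest weight.

box-3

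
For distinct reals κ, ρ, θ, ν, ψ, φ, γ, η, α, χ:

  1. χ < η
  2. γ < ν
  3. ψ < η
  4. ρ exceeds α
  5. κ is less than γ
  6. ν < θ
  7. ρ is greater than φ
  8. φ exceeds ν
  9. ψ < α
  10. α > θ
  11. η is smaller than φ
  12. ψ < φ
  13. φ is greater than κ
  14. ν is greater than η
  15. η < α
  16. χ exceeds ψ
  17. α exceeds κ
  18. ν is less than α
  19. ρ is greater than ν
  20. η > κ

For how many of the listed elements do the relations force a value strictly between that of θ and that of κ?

3

The relations place κ below θ. An element lies strictly between them when it is forced above κ and also forced below θ.
Above κ: {γ, η, ν, φ, α, ρ}. Below θ: {ψ, χ, γ, η, ν}.
Intersection: {γ, η, ν} — 3.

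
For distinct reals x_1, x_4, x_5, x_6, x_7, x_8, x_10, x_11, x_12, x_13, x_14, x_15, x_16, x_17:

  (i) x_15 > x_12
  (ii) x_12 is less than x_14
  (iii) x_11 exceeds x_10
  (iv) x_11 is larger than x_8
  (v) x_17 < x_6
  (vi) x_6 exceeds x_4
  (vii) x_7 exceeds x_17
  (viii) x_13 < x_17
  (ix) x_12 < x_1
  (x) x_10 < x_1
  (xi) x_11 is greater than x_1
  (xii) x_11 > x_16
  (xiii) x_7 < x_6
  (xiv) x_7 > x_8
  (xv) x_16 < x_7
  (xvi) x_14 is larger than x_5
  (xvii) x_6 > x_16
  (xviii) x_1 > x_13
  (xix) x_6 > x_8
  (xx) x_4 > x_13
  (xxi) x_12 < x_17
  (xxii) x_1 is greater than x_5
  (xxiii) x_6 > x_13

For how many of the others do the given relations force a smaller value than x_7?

Directly below x_7: x_8, x_16, x_17.
One step further: x_12, x_13 (5 so far).
Nothing else is reachable below x_7; 5 in all.

5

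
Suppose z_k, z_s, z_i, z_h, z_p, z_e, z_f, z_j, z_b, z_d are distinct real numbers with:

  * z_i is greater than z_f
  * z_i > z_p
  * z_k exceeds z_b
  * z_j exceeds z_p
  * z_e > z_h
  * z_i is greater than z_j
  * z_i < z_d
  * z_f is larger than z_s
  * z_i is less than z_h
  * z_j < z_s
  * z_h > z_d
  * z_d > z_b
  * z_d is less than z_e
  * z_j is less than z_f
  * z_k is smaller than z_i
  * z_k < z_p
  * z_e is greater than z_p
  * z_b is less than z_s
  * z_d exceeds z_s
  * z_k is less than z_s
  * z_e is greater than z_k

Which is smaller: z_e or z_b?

z_b

z_b < z_k and z_k < z_p give z_b < z_p.
With z_p < z_j: z_b < z_k < z_p < z_j.
Then z_j < z_s extends the chain to z_s.
With z_s < z_f: z_b < z_k < z_p < z_j < z_s < z_f.
Then z_f < z_i extends the chain to z_i.
With z_i < z_d: z_b < z_k < z_p < z_j < z_s < z_f < z_i < z_d.
Then z_d < z_h extends the chain to z_h.
With z_h < z_e: z_b < z_k < z_p < z_j < z_s < z_f < z_i < z_d < z_h < z_e.
So z_b < z_e; z_b is the smaller of the two.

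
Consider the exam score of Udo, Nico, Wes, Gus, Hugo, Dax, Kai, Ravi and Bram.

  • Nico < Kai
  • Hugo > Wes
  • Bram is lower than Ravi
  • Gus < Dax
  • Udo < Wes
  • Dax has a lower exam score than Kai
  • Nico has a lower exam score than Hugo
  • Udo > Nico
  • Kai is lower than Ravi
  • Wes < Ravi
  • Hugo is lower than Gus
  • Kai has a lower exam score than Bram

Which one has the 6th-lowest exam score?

Dax

Chaining the given pairs: Nico < Udo < Wes < Hugo < Gus < Dax < Kai < Bram < Ravi.
Counting 6 from the smallest end gives Dax.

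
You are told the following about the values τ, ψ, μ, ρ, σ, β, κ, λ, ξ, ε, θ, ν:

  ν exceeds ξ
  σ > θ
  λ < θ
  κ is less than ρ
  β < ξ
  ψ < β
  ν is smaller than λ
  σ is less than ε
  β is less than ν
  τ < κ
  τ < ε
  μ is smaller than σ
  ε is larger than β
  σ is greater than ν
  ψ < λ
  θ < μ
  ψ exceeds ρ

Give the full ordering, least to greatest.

Each adjacent pair is fixed by a given relation: τ < κ; κ < ρ; ρ < ψ; ψ < β; β < ξ; ξ < ν; ν < λ; λ < θ; θ < μ; μ < σ; σ < ε. Chaining them end to end gives the full order.

τ < κ < ρ < ψ < β < ξ < ν < λ < θ < μ < σ < ε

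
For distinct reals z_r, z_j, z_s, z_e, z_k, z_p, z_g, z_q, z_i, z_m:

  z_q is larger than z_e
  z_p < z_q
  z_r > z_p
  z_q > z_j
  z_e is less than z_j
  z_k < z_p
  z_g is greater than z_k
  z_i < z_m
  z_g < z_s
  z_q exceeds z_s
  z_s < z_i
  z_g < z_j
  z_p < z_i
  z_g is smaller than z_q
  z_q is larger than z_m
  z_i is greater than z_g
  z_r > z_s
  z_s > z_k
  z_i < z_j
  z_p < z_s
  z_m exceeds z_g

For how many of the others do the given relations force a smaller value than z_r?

Directly below z_r: z_p, z_s.
One step further: z_k, z_g (4 so far).
No other element is forced below z_r by the given relations, so the count is 4.

4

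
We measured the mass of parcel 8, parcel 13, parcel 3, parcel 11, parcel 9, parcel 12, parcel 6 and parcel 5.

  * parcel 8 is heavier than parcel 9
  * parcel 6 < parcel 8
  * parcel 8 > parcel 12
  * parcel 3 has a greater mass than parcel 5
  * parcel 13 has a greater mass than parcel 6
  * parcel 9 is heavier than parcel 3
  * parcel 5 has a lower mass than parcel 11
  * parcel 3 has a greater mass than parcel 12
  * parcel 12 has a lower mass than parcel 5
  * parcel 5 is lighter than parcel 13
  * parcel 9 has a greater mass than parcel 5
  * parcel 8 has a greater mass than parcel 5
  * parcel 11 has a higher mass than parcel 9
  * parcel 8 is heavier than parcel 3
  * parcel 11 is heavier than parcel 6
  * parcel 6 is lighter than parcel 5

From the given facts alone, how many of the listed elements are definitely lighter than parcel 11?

The elements the relations force below parcel 11 are parcel 12, parcel 6, parcel 5, parcel 3, parcel 9 — no chain reaches any other.
That is 5.

5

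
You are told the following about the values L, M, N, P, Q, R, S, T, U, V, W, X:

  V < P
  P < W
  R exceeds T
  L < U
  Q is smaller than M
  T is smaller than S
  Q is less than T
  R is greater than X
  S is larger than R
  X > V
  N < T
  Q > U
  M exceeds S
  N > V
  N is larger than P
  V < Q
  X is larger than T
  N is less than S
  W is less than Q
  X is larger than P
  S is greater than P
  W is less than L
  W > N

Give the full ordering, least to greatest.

V < P < N < W < L < U < Q < T < X < R < S < M

The consecutive links are each given: V < P; P < N; N < W; W < L; L < U; U < Q; Q < T; T < X; X < R; R < S; S < M.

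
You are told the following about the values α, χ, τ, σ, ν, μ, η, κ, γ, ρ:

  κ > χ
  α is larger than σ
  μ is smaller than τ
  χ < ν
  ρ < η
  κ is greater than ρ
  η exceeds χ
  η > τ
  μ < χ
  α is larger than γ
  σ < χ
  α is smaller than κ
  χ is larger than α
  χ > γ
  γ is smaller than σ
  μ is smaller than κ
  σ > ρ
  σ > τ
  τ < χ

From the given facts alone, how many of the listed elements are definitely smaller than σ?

4

Directly below σ: γ, τ, ρ.
One step further: μ (4 so far).
Nothing else is reachable below σ; 4 in all.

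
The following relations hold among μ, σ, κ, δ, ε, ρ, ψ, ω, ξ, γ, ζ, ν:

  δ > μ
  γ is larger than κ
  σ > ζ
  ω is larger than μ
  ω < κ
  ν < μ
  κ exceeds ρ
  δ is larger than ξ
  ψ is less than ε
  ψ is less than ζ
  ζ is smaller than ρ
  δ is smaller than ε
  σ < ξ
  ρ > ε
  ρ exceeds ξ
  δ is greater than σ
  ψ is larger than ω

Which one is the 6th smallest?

Chaining the given pairs: ν < μ < ω < ψ < ζ < σ < ξ < δ < ε < ρ < κ < γ.
Counting 6 from the smallest end gives σ.

σ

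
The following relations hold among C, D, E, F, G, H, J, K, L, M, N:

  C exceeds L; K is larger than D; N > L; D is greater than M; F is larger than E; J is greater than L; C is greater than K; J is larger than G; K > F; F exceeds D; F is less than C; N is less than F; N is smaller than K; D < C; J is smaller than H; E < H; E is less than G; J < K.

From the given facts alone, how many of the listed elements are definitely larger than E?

6

From E the given relations immediately reach G, F, H.
From those, J, K, C — 6 in total.
Nothing else is reachable above E; 6 in all.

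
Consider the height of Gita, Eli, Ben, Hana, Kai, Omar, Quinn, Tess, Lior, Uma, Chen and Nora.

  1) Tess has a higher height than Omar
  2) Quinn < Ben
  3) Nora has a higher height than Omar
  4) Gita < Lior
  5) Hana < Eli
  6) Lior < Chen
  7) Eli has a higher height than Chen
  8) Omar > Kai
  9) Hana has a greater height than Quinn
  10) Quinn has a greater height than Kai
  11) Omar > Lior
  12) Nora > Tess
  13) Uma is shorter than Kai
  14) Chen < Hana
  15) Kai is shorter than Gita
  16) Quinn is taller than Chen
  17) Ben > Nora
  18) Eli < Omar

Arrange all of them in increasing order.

Nothing is placed below Uma, so it is least; from there Uma < Kai; Kai < Gita; Gita < Lior; Lior < Chen; Chen < Quinn; Quinn < Hana; Hana < Eli; Eli < Omar; Omar < Tess; Tess < Nora; Nora < Ben, each given directly.

Uma < Kai < Gita < Lior < Chen < Quinn < Hana < Eli < Omar < Tess < Nora < Ben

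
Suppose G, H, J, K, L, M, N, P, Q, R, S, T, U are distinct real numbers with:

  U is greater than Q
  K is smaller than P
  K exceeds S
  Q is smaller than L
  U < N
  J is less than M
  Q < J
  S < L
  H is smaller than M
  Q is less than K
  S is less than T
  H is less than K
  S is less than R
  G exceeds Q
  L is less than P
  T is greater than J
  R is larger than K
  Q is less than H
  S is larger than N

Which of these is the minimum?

Chaining upward from Q: directly above it, H, U, J, K, L, G; then N, M, R, P, T; then S.
That covers every other element, and nothing is given below Q, so Q is the minimum.

Q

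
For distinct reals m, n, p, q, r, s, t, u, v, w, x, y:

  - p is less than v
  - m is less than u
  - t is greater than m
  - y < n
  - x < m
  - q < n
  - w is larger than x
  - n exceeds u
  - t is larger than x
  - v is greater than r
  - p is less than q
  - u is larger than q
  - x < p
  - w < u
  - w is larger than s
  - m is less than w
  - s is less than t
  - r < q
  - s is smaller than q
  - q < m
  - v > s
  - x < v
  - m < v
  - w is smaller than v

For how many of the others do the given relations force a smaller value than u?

Directly below u: q, m, w.
One step further: x, s, p, r (7 so far).
Nothing else is reachable below u; 7 in all.

7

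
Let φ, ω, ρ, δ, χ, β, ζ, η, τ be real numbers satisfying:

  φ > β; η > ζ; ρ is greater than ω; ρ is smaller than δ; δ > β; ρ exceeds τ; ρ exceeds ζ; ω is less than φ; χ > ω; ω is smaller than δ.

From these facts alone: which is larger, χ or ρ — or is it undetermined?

undetermined

Following every chain through ρ: above ρ we get δ; below ρ we get τ, ω, ζ.
χ is not reached, and no chain runs the other way from χ to ρ.
So the given relations leave the order of ρ and χ undetermined.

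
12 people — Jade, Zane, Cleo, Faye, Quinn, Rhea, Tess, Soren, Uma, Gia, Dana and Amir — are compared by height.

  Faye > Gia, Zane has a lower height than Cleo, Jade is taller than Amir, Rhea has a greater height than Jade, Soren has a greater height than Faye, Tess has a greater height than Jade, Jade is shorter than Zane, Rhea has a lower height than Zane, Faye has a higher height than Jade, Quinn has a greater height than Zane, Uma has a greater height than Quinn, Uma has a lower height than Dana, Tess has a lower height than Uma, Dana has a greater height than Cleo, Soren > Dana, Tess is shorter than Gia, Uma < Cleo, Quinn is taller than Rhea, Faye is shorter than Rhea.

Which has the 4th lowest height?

Piecing the relations together gives one ordering: Amir < Jade < Tess < Gia < Faye < Rhea < Zane < Quinn < Uma < Cleo < Dana < Soren.
Counting 4 from the smallest end gives Gia.

Gia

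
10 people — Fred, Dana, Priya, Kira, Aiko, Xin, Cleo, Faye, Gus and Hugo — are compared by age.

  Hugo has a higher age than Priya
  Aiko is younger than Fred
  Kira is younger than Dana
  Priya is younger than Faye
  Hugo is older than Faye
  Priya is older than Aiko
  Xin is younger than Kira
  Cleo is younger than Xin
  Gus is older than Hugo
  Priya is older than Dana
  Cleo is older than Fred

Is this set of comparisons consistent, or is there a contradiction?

consistent

The single ordering Aiko < Fred < Cleo < Xin < Kira < Dana < Priya < Faye < Hugo < Gus satisfies every listed relation, so no contradiction arises.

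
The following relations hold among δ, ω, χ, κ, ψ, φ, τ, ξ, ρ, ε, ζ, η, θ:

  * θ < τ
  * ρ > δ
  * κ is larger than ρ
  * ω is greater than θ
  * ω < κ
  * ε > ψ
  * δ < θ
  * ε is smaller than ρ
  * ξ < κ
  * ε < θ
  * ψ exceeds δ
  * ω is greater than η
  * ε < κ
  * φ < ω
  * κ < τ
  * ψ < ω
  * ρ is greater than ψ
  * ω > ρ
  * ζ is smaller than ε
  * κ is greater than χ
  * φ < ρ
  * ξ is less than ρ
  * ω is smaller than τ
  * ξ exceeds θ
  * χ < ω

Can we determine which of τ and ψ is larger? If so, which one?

The relevant relations are ψ < ε; ε < θ; θ < ξ; ξ < ρ; ρ < ω; ω < τ.
Chaining these gives ψ < ε < θ < ξ < ρ < ω < τ.
So τ is larger.

τ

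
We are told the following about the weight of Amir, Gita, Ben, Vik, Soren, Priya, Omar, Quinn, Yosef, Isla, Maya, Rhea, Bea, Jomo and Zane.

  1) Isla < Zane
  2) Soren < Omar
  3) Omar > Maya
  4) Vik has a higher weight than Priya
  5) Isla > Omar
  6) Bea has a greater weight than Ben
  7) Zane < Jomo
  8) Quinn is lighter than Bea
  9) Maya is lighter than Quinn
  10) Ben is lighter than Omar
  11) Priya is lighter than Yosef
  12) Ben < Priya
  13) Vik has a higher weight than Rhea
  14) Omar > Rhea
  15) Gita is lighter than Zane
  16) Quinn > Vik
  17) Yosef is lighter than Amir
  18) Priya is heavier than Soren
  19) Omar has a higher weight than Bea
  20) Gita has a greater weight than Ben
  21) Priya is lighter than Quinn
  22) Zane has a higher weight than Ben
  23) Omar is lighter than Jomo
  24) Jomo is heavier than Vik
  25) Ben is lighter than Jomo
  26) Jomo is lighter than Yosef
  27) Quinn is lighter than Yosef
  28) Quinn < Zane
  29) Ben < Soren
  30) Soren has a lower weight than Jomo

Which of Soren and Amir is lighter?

Soren

Soren < Priya < Vik < Quinn < Bea < Omar < Isla < Zane < Jomo < Yosef < Amir, by transitivity through Priya, Vik, Quinn, Bea, Omar, Isla, Zane, Jomo, Yosef.
So Soren < Amir; Soren is the lighter of the two.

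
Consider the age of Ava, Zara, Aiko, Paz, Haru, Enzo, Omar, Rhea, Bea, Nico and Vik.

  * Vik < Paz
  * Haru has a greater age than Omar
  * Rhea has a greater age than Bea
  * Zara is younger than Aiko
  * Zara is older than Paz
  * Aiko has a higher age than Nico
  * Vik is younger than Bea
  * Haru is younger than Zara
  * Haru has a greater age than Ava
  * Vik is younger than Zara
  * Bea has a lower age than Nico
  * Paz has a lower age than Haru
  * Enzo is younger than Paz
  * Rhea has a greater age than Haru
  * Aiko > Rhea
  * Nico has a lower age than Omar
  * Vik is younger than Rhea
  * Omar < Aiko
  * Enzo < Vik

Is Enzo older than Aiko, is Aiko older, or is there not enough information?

Aiko

Enzo < Vik and Vik < Bea give Enzo < Bea.
Then Bea < Nico extends the chain to Nico.
With Nico < Omar: Enzo < Vik < Bea < Nico < Omar.
Then Omar < Haru extends the chain to Haru.
With Haru < Zara: Enzo < Vik < Bea < Nico < Omar < Haru < Zara.
With Zara < Aiko: Enzo < Vik < Bea < Nico < Omar < Haru < Zara < Aiko.
So Aiko is older.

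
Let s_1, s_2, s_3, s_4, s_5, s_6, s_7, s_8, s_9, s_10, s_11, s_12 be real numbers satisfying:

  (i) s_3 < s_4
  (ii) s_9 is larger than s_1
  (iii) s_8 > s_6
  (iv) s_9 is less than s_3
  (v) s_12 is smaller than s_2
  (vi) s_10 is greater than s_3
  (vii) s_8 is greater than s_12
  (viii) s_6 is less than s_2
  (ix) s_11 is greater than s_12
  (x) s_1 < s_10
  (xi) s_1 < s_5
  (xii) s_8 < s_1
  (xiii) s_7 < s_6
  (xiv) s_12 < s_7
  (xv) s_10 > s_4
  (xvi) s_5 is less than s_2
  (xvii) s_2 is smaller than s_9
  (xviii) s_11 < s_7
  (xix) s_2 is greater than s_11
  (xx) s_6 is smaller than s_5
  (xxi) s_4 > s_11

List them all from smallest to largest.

The consecutive links are each given: s_12 < s_11; s_11 < s_7; s_7 < s_6; s_6 < s_8; s_8 < s_1; s_1 < s_5; s_5 < s_2; s_2 < s_9; s_9 < s_3; s_3 < s_4; s_4 < s_10.

s_12 < s_11 < s_7 < s_6 < s_8 < s_1 < s_5 < s_2 < s_9 < s_3 < s_4 < s_10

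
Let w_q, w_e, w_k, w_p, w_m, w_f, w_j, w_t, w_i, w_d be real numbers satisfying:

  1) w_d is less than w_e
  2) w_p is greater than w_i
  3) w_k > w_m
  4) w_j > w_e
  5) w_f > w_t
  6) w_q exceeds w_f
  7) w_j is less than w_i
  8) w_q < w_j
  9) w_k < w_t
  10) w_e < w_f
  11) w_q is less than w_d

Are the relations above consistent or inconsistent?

Chaining the given relations yields w_f < w_q < w_d < w_e, so w_f < w_e. But one relation states w_e < w_f. These cannot both hold.

inconsistent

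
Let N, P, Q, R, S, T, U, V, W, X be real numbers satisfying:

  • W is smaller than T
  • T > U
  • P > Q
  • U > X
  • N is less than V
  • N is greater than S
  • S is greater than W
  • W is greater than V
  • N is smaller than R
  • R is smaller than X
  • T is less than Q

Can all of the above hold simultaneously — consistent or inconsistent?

Chaining the given relations yields V < W < S < N, so V < N. But one relation states N < V. These cannot both hold.

inconsistent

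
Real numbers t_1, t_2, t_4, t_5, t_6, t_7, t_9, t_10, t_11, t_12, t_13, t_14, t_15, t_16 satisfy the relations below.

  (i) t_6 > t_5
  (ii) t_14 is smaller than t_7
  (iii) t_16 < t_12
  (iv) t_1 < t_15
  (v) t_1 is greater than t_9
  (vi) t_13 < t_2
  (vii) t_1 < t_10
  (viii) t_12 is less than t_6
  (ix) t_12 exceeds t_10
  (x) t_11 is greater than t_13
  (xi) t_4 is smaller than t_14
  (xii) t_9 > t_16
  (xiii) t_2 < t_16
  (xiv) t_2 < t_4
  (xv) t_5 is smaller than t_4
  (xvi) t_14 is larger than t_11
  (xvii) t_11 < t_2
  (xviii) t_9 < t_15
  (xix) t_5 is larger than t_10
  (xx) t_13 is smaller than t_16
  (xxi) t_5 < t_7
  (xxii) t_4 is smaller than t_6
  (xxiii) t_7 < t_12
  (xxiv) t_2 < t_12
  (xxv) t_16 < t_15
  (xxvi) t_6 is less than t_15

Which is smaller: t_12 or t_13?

Link the given pairs in sequence: t_13 < t_11; t_11 < t_2; t_2 < t_16; t_16 < t_9; t_9 < t_1; t_1 < t_10; t_10 < t_5; t_5 < t_4; t_4 < t_14; t_14 < t_7; t_7 < t_12.
Chaining these gives t_13 < t_11 < t_2 < t_16 < t_9 < t_1 < t_10 < t_5 < t_4 < t_14 < t_7 < t_12.
So t_13 < t_12; t_13 is the smaller of the two.

t_13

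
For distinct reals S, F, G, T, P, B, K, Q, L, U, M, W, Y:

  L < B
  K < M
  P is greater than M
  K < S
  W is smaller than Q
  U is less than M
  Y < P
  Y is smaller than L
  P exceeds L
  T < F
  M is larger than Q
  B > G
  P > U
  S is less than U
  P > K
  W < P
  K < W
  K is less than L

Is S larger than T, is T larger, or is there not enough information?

undetermined

Following every chain through T: above T we get F.
S is not reached, and no chain runs the other way from S to T.
So the given relations leave the order of T and S undetermined.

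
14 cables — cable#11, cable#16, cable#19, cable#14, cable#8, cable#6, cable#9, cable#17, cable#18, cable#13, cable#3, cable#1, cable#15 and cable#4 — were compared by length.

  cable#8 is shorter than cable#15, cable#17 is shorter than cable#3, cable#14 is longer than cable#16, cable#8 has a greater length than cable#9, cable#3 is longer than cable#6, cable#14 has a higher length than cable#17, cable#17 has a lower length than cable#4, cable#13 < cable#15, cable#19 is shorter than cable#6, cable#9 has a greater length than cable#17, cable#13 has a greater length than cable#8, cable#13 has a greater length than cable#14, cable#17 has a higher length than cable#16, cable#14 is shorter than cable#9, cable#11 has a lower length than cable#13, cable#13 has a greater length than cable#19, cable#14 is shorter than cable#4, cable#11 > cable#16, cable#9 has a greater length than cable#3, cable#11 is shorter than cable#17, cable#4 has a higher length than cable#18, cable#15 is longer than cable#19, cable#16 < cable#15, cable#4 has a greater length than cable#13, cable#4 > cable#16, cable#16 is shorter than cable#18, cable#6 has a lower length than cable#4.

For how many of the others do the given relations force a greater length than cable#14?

The elements the relations force above cable#14 are cable#9, cable#8, cable#13, cable#15, cable#4 — no chain reaches any other.
That is 5.

5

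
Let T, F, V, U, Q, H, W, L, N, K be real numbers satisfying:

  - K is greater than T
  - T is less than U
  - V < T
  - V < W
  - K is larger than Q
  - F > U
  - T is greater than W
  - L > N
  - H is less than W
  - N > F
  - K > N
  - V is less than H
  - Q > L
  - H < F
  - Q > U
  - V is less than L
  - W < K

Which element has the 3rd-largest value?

Chaining the given pairs: V < H < W < T < U < F < N < L < Q < K.
Counting 3 from the largest end gives L.

L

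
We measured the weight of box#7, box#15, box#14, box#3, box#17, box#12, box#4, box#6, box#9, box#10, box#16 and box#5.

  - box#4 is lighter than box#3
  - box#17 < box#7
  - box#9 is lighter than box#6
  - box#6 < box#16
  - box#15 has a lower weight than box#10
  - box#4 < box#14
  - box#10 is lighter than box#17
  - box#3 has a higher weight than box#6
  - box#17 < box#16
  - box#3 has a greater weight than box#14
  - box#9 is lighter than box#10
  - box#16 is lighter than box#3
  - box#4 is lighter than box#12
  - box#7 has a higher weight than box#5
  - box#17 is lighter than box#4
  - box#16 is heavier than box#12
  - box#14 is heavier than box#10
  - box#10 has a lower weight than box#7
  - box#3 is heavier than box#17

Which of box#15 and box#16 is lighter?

box#15 < box#10 and box#10 < box#17 give box#15 < box#17.
With box#17 < box#4: box#15 < box#10 < box#17 < box#4.
With box#4 < box#12: box#15 < box#10 < box#17 < box#4 < box#12.
Then box#12 < box#16 extends the chain to box#16.
So box#15 < box#16; box#15 is the lighter of the two.

box#15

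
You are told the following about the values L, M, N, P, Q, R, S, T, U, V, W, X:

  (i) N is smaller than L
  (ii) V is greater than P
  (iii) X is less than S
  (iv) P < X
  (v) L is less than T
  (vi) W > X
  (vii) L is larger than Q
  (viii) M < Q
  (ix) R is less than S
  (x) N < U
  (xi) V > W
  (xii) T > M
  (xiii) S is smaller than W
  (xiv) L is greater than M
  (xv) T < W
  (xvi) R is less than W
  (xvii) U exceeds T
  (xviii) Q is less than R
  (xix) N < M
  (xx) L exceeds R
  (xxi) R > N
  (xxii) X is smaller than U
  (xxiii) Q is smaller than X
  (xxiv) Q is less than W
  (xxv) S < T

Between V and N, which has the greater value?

Link the given pairs in sequence: N < M; M < Q; Q < R; R < S; S < T; T < W; W < V.
Together: N < M < Q < R < S < T < W < V.
So N < V; V is the larger of the two.

V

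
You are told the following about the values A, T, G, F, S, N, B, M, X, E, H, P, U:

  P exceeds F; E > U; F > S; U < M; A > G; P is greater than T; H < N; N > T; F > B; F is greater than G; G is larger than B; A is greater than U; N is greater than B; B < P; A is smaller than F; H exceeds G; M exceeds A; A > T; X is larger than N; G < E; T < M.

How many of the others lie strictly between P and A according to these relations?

1

The relations place A below P. An element lies strictly between them when it is forced above A and also forced below P.
Above A: {F, M}. Below P: {B, G, U, T, S, F}.
Intersection: {F} — 1.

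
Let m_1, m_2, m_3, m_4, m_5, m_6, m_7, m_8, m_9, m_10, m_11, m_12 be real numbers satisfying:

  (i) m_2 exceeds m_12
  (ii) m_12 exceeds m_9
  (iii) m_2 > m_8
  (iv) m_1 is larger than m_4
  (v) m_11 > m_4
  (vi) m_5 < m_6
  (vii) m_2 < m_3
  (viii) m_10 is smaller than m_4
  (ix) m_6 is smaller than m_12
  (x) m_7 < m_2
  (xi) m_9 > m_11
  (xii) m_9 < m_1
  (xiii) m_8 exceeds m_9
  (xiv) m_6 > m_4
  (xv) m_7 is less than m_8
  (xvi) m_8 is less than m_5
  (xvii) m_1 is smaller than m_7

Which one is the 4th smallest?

m_9

Piecing the relations together gives one ordering: m_10 < m_4 < m_11 < m_9 < m_1 < m_7 < m_8 < m_5 < m_6 < m_12 < m_2 < m_3.
The 4th smallest is m_9.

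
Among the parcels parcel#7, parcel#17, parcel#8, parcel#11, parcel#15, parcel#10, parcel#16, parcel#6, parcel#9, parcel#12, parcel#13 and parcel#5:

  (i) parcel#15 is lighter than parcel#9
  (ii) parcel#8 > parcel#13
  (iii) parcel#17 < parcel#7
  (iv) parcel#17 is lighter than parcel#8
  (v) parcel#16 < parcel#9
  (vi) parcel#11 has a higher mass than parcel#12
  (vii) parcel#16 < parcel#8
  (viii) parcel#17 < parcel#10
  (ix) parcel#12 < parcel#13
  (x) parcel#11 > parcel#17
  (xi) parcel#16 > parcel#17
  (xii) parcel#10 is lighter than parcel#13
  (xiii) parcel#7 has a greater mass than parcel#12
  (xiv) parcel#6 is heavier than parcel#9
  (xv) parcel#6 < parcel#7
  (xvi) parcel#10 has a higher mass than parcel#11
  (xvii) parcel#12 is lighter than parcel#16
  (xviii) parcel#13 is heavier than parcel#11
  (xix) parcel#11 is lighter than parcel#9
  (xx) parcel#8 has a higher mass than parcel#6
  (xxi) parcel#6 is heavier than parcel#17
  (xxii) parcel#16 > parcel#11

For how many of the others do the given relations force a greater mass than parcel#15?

4

From parcel#15 the given relations immediately reach parcel#9.
From those, parcel#6 — 2 in total.
From those, parcel#7, parcel#8 — 4 in total.
No other element is forced above parcel#15 by the given relations, so the count is 4.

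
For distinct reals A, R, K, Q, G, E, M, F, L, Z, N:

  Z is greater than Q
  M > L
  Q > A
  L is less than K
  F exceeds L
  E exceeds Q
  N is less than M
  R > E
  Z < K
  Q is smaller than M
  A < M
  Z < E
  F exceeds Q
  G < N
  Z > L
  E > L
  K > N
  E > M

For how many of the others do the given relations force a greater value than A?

From A the given relations immediately reach Q, M.
From those, F, Z, E — 5 in total.
From those, K, R — 7 in total.
No other element is forced above A by the given relations, so the count is 7.

7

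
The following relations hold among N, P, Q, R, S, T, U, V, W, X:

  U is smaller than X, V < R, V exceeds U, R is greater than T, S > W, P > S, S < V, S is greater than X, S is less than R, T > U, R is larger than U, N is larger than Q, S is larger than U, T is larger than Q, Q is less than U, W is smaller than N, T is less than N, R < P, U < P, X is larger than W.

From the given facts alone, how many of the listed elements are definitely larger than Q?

8

The elements the relations force above Q are U, X, S, T, V, R, P, N — no chain reaches any other.
That is 8.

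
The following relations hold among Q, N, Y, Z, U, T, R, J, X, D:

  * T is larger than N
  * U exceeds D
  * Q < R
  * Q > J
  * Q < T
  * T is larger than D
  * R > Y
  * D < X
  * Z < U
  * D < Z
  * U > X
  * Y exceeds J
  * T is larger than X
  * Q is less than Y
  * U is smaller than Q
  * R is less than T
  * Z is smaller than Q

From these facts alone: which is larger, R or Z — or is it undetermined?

Following the relations from Z: Z < U < Q < Y < R.
So R is larger.

R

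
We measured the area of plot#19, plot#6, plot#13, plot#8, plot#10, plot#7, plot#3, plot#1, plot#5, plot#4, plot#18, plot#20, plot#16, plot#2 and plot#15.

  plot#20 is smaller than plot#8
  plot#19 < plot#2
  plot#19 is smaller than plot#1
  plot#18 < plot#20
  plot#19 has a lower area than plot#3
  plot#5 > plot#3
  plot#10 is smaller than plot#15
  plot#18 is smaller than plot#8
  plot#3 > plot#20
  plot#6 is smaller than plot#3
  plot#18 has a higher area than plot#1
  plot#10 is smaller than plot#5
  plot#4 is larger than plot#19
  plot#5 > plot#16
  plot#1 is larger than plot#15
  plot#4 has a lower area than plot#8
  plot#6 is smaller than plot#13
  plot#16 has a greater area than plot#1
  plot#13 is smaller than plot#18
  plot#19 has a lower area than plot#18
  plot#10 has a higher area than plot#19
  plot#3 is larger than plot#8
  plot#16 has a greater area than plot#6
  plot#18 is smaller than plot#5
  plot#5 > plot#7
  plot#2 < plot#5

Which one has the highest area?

plot#5

Chaining downward from plot#5: directly below it, plot#10, plot#18, plot#16, plot#2, plot#7, plot#3; then plot#19, plot#6, plot#13, plot#1, plot#20, plot#8; then plot#15, plot#4.
That covers every other element, and nothing is given above plot#5, so plot#5 is the highest area.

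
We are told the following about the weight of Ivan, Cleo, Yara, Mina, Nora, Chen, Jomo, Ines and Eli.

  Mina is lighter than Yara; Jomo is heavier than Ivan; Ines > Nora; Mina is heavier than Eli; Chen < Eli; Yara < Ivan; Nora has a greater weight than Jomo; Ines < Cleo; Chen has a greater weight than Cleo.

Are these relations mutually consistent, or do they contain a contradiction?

We have Eli < Mina stated directly, yet also Mina < Yara < Ivan < Jomo < Nora < Ines < Cleo < Chen < Eli by chaining the others — so Mina < Eli. Contradiction.

inconsistent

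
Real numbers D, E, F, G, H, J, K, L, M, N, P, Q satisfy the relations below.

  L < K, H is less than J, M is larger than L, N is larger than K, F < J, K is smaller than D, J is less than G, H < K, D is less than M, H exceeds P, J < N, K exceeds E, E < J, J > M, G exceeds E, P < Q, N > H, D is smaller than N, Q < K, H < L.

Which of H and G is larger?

G

H < L and L < K give H < K.
With K < D: H < L < K < D.
With D < M: H < L < K < D < M.
Then M < J extends the chain to J.
Then J < G extends the chain to G.
So H < G; G is the larger of the two.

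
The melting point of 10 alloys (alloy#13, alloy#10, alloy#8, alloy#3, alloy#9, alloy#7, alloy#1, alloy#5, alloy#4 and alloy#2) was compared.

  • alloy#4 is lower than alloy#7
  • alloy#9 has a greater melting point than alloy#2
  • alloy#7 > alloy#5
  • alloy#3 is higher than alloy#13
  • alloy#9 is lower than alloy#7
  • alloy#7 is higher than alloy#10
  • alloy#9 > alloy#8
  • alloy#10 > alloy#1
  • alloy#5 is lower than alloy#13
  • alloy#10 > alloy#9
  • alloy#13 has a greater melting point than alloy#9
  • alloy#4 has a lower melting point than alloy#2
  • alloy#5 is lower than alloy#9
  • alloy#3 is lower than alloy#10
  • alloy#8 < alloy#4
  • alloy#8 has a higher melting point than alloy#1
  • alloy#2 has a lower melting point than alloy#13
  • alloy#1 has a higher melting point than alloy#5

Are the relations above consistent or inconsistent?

The single ordering alloy#5 < alloy#1 < alloy#8 < alloy#4 < alloy#2 < alloy#9 < alloy#13 < alloy#3 < alloy#10 < alloy#7 satisfies every listed relation, so no contradiction arises.

consistent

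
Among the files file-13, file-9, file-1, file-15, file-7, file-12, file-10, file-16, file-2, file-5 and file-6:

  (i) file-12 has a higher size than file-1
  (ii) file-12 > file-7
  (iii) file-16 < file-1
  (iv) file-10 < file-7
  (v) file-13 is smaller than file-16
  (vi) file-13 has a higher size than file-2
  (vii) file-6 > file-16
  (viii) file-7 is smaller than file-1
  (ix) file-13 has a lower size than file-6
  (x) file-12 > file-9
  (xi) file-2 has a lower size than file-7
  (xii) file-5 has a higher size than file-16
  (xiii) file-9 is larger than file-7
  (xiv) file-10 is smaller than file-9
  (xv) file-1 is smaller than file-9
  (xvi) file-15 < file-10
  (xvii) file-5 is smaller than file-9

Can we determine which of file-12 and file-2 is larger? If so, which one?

file-12

Chaining the given relations: file-2 < file-7 < file-1 < file-9 < file-12.
So file-12 is larger.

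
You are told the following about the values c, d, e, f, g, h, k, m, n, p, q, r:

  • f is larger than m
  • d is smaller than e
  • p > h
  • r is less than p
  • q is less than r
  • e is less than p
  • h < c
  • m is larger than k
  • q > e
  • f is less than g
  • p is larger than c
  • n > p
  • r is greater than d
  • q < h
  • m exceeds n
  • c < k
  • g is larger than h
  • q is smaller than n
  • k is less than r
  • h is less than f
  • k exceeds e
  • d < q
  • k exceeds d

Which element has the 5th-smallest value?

The consecutive relations fix a unique order: d < e < q < h < c < k < r < p < n < m < f < g.
Counting 5 from the smallest end gives c.

c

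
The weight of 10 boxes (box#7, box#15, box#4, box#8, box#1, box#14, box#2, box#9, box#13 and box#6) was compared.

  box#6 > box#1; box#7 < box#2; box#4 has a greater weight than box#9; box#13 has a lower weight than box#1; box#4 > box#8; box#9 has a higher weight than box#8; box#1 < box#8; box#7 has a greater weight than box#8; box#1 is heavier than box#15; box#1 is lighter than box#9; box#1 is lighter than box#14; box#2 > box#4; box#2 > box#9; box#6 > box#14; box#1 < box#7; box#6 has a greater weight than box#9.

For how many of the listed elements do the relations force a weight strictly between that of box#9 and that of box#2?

1

The relations place box#9 below box#2. An element lies strictly between them when it is forced above box#9 and also forced below box#2.
Above box#9: {box#4, box#6}. Below box#2: {box#13, box#15, box#1, box#8, box#4, box#7}.
Intersection: {box#4} — 1.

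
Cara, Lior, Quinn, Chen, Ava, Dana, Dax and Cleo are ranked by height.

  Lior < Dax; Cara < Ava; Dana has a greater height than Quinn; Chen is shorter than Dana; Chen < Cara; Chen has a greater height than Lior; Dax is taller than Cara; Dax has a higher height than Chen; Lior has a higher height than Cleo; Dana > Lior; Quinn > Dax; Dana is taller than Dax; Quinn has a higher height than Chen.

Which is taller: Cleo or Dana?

Dana

Link the given pairs in sequence: Cleo < Lior; Lior < Chen; Chen < Cara; Cara < Dax; Dax < Quinn; Quinn < Dana.
Together: Cleo < Lior < Chen < Cara < Dax < Quinn < Dana.
So Cleo < Dana; Dana is the taller of the two.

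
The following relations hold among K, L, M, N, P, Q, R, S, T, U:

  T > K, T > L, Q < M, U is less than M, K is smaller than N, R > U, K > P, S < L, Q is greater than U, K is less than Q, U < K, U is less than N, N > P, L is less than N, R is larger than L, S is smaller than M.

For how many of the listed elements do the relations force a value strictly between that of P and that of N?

1

The relations place P below N. An element lies strictly between them when it is forced above P and also forced below N.
Above P: {K, Q, M, T}. Below N: {U, K, S, L}.
Intersection: {K} — 1.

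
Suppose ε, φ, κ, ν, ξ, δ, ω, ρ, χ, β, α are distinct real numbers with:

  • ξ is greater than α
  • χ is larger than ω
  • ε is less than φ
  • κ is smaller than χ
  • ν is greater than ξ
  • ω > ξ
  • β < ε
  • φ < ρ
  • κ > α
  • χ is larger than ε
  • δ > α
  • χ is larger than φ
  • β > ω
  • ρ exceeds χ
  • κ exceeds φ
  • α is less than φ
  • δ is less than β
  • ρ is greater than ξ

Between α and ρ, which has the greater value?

ρ

α < ξ and ξ < ω give α < ω.
Then ω < β extends the chain to β.
With β < ε: α < ξ < ω < β < ε.
Then ε < φ extends the chain to φ.
Then φ < κ extends the chain to κ.
Then κ < χ extends the chain to χ.
Then χ < ρ extends the chain to ρ.
So α < ρ; ρ is the larger of the two.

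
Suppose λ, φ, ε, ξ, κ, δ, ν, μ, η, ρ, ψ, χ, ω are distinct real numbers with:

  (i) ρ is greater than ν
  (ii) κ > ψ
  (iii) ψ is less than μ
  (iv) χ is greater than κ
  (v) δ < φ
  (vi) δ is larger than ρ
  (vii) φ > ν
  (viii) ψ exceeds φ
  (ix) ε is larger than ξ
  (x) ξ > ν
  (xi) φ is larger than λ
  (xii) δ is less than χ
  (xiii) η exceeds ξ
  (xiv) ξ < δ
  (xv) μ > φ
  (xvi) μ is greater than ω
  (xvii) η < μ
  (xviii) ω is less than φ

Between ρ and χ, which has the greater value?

χ

Following the relations from ρ: ρ < δ < φ < ψ < κ < χ.
So ρ < χ; χ is the larger of the two.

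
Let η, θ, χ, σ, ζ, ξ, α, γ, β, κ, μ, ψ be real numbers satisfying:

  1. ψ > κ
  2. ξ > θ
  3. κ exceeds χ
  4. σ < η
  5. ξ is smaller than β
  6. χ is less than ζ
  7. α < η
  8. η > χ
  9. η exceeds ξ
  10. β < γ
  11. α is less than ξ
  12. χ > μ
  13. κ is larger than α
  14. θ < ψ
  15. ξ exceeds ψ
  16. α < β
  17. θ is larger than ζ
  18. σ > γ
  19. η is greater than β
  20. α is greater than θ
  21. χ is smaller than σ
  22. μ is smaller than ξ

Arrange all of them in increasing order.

μ < χ < ζ < θ < α < κ < ψ < ξ < β < γ < σ < η

The consecutive links are each given: μ < χ; χ < ζ; ζ < θ; θ < α; α < κ; κ < ψ; ψ < ξ; ξ < β; β < γ; γ < σ; σ < η.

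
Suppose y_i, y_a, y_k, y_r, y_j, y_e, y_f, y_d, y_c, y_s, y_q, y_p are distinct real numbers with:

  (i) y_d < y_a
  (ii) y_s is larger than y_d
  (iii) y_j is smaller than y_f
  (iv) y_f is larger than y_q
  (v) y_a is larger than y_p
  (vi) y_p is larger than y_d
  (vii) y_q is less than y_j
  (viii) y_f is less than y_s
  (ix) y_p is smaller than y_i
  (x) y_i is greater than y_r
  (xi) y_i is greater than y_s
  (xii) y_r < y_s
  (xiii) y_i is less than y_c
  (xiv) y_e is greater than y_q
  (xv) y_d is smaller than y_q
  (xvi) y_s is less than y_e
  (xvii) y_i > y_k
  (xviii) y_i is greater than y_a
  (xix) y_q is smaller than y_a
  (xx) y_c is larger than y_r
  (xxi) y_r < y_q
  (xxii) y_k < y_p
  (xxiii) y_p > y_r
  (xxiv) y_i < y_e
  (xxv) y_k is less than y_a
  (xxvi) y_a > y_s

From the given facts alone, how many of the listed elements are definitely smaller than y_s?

The elements the relations force below y_s are y_d, y_r, y_q, y_j, y_f — no chain reaches any other.
That is 5.

5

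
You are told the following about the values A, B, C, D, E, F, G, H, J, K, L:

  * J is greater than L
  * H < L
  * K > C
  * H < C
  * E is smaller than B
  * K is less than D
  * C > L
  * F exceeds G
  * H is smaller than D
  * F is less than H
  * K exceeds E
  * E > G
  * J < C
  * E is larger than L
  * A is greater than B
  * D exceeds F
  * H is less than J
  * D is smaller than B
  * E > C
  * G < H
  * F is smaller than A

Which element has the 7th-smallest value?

E

The consecutive relations fix a unique order: G < F < H < L < J < C < E < K < D < B < A.
Counting 7 from the smallest end gives E.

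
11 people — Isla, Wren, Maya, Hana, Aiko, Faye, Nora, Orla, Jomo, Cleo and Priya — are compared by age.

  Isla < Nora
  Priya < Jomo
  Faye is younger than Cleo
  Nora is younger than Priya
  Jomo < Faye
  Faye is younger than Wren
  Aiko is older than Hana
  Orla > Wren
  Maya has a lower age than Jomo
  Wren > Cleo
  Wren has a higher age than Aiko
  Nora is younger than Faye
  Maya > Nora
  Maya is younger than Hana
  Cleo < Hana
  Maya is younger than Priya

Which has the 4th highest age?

The consecutive relations fix a unique order: Isla < Nora < Maya < Priya < Jomo < Faye < Cleo < Hana < Aiko < Wren < Orla.
The 4th largest is Hana.

Hana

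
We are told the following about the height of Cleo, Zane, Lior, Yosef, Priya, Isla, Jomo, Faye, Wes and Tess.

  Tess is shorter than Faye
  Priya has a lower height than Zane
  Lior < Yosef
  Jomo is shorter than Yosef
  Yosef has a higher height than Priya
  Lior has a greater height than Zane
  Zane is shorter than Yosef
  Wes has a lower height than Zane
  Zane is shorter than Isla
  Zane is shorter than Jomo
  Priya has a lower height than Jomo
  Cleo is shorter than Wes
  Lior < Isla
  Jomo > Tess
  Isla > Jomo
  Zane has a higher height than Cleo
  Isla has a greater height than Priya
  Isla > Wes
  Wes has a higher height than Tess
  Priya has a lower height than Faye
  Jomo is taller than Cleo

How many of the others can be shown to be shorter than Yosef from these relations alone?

The elements the relations force below Yosef are Cleo, Tess, Wes, Priya, Zane, Jomo, Lior — no chain reaches any other.
That is 7.

7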